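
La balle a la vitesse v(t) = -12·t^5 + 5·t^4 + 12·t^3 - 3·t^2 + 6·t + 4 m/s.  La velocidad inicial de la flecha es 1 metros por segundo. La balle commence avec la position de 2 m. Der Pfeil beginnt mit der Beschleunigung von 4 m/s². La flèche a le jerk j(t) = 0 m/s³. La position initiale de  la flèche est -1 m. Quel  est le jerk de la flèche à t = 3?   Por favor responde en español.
Usando j(t) = 0 y sustituyendo t = 3, encontramos j = 0.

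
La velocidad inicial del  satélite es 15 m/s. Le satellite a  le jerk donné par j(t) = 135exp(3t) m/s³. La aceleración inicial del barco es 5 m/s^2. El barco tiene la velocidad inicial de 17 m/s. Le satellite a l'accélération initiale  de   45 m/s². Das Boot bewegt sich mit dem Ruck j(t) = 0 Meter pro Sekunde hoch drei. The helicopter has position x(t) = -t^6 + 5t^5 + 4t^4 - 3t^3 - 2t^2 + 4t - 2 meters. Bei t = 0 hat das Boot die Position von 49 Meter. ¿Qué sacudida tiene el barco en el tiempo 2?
Usando j(t) = 0 y sustituyendo t = 2, encontramos j = 0.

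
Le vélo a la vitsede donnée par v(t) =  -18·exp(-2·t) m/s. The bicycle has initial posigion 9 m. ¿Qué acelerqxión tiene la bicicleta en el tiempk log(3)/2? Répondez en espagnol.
Debemos derivar nuestra ecuación de la velocidad v(t) = -18·exp(-2·t) 1 vez. Tomando d/dt de v(t), encontramos a(t) = 36·exp(-2·t). De la ecuación de la aceleración a(t) = 36·exp(-2·t), sustituimos t = log(3)/2 para obtener a = 12.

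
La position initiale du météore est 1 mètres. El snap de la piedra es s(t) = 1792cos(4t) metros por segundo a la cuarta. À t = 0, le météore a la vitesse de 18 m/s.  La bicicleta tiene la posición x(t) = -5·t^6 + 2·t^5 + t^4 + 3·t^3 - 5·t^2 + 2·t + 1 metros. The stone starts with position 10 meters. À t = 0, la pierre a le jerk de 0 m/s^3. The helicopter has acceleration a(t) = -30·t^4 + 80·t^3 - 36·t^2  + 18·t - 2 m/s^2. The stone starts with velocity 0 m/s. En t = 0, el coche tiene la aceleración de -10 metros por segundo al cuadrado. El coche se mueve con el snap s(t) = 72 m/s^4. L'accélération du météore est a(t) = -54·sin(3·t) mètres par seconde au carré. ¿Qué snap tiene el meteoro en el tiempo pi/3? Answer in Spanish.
Debemos derivar nuestra ecuación de la aceleración a(t) = -54·sin(3·t) 2 veces. Derivando la aceleración, obtenemos la sacudida: j(t) = -162·cos(3·t). La derivada de la sacudida da el snap: s(t) = 486·sin(3·t). De la ecuación del snap s(t) = 486·sin(3·t), sustituimos t = pi/3 para obtener s = 0.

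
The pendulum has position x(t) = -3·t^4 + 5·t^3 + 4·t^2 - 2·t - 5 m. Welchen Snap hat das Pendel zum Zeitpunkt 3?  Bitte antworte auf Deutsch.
Ausgehend von der Position x(t) = -3·t^4 + 5·t^3 + 4·t^2 - 2·t - 5, nehmen wir 4 Ableitungen. Die Ableitung von der Position ergibt die Geschwindigkeit: v(t) = -12·t^3 + 15·t^2 + 8·t - 2. Die Ableitung von der Geschwindigkeit ergibt die Beschleunigung: a(t) = -36·t^2 + 30·t + 8. Mit d/dt von a(t) finden wir j(t) = 30 - 72·t. Durch Ableiten von dem Ruck erhalten wir den Snap: s(t) = -72. Aus der Gleichung für den Snap s(t) = -72, setzen wir t = 3 ein und erhalten s = -72.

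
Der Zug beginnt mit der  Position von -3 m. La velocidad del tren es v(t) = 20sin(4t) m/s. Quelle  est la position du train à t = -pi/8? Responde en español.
Necesitamos integrar nuestra ecuación de la velocidad v(t) = 20·sin(4·t) 1 vez. La integral de la velocidad, con x(0) = -3, da la posición: x(t) = 2 - 5·cos(4·t). De la ecuación de la posición x(t) = 2 - 5·cos(4·t), sustituimos t = -pi/8 para obtener x = 2.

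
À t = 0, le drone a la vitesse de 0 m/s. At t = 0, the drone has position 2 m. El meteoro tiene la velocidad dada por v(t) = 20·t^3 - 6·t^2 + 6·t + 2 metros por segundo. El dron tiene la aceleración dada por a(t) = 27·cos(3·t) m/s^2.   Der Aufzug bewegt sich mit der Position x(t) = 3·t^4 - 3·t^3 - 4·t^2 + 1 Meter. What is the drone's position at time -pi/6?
To solve this, we need to take 2 integrals of our acceleration equation a(t) = 27·cos(3·t). Finding the antiderivative of a(t) and using v(0) = 0: v(t) = 9·sin(3·t). The integral of velocity is position. Using x(0) = 2, we get x(t) = 5 - 3·cos(3·t). We have position x(t) = 5 - 3·cos(3·t). Substituting t = -pi/6: x(-pi/6) = 5.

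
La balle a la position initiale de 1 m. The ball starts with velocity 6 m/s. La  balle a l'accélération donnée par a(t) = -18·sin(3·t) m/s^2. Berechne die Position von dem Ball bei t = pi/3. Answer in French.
Nous devons intégrer notre équation de l'accélération a(t) = -18·sin(3·t) 2 fois. En prenant ∫a(t)dt et en appliquant v(0) = 6, nous trouvons v(t) = 6·cos(3·t). L'intégrale de la vitesse, avec x(0) = 1, donne la position: x(t) = 2·sin(3·t) + 1. De l'équation de la position x(t) = 2·sin(3·t) + 1, nous substituons t = pi/3 pour obtenir x = 1.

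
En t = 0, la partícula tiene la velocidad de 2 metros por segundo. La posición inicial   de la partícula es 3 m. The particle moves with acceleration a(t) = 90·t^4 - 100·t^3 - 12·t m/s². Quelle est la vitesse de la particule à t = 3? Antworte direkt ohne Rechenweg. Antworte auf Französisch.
v(3) = 2297.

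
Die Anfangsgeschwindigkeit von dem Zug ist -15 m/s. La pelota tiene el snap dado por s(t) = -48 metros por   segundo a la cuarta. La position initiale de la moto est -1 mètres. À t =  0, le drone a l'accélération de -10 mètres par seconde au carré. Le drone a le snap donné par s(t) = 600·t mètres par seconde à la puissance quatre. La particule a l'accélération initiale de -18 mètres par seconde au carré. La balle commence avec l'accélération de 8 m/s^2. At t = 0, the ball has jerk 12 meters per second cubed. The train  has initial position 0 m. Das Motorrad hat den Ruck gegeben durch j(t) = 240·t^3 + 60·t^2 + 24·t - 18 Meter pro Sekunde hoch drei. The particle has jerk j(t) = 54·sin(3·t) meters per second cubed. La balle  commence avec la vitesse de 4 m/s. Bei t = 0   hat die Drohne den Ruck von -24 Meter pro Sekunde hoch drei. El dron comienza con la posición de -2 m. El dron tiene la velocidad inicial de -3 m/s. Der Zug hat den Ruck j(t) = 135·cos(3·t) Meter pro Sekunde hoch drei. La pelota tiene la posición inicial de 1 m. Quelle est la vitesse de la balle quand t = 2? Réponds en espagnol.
Partiendo del snap s(t) = -48, tomamos 3 antiderivadas. La integral del snap es la sacudida. Usando j(0) = 12, obtenemos j(t) = 12 - 48·t. La antiderivada de la sacudida, con a(0) = 8, da la aceleración: a(t) = -24·t^2 + 12·t + 8. Integrando la aceleración y usando la condición inicial v(0) = 4, obtenemos v(t) = -8·t^3 + 6·t^2 + 8·t + 4. De la ecuación de la velocidad v(t) = -8·t^3 + 6·t^2 + 8·t + 4, sustituimos t = 2 para obtener v = -20.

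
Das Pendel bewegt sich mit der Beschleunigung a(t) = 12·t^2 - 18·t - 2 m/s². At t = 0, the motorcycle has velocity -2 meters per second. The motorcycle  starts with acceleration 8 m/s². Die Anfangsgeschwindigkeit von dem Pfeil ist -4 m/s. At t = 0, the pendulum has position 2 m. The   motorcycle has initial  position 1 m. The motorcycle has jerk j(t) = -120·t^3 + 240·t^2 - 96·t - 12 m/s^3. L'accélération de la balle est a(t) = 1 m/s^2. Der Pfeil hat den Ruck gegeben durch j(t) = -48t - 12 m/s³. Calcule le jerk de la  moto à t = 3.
En utilisant j(t) = -120·t^3 + 240·t^2 - 96·t - 12 et en substituant t = 3, nous trouvons j = -1380.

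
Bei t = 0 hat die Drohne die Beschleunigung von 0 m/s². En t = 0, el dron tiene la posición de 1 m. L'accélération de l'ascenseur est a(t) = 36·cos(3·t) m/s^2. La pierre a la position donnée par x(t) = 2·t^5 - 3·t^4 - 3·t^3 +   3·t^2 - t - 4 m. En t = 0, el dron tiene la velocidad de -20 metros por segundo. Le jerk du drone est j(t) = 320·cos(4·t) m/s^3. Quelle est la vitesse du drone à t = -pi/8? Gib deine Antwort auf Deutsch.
Wir müssen die Stammfunktion unserer Gleichung für den Ruck j(t) = 320·cos(4·t) 2-mal finden. Das Integral von dem Ruck, mit a(0) = 0, ergibt die Beschleunigung: a(t) = 80·sin(4·t). Mit ∫a(t)dt und Anwendung von v(0) = -20, finden wir v(t) = -20·cos(4·t). Mit v(t) = -20·cos(4·t) und Einsetzen von t = -pi/8, finden wir v = 0.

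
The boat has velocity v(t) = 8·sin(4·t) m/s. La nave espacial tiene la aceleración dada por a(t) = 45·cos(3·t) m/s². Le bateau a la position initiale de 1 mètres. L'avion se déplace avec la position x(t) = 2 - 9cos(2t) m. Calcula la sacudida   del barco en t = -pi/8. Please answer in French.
Nous devons dériver notre équation de la vitesse v(t) = 8·sin(4·t) 2 fois. En prenant d/dt de v(t), nous trouvons a(t) = 32·cos(4·t). En dérivant l'accélération, nous obtenons le jerk: j(t) = -128·sin(4·t). En utilisant j(t) = -128·sin(4·t) et en substituant t = -pi/8, nous trouvons j = 128.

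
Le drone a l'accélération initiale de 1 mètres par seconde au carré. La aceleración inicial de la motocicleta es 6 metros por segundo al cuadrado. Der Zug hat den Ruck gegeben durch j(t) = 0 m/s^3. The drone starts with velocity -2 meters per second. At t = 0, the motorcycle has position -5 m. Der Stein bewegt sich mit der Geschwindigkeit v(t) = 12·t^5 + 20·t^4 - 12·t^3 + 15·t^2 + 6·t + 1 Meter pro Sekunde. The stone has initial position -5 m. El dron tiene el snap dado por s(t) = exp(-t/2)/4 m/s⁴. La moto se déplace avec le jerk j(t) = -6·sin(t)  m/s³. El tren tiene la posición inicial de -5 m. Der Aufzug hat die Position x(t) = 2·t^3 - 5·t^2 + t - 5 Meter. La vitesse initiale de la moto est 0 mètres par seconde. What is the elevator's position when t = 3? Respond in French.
En utilisant x(t) = 2·t^3 - 5·t^2 + t - 5 et en substituant t = 3, nous trouvons x = 7.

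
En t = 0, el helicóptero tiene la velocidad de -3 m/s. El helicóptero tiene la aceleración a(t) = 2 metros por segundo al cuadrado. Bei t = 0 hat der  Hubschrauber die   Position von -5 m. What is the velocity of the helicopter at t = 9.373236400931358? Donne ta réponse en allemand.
Wir müssen unsere Gleichung für die Beschleunigung a(t) = 2 1-mal integrieren. Durch Integration von der Beschleunigung und Verwendung der Anfangsbedingung v(0) = -3, erhalten wir v(t) = 2·t - 3. Wir haben die Geschwindigkeit v(t) = 2·t - 3. Durch Einsetzen von t = 9.373236400931358: v(9.373236400931358) = 15.7464728018627.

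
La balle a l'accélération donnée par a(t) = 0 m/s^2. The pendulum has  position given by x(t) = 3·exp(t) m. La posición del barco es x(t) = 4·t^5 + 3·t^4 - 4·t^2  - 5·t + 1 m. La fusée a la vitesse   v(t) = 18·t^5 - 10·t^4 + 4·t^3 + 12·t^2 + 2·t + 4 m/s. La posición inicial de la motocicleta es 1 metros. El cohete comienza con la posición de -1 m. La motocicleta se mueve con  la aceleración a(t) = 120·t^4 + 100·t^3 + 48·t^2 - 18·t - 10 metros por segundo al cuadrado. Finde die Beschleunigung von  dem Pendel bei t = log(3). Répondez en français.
Pour résoudre ceci, nous devons prendre 2 dérivées de notre équation de la position x(t) = 3·exp(t). En prenant d/dt de x(t), nous trouvons v(t) = 3·exp(t). La dérivée de la vitesse donne l'accélération: a(t) = 3·exp(t). En utilisant a(t) = 3·exp(t) et en substituant t = log(3), nous trouvons a = 9.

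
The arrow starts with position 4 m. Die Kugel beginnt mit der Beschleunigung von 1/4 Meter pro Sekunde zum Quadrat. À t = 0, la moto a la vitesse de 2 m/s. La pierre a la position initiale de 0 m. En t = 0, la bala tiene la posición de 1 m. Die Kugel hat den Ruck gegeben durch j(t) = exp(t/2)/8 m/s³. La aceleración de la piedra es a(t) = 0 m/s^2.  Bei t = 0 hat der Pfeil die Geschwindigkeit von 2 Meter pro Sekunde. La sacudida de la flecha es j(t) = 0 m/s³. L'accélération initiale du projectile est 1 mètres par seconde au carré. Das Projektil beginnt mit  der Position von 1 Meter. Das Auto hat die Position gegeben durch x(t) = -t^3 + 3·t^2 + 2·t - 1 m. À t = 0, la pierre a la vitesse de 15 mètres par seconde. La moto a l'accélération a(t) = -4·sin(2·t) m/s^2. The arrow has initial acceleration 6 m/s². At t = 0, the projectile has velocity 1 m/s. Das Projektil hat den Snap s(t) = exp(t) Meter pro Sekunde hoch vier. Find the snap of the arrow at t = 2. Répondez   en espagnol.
Debemos derivar nuestra ecuación de la sacudida j(t) = 0 1 vez. Derivando la sacudida, obtenemos el snap: s(t) = 0. De la ecuación del snap s(t) = 0, sustituimos t = 2 para obtener s = 0.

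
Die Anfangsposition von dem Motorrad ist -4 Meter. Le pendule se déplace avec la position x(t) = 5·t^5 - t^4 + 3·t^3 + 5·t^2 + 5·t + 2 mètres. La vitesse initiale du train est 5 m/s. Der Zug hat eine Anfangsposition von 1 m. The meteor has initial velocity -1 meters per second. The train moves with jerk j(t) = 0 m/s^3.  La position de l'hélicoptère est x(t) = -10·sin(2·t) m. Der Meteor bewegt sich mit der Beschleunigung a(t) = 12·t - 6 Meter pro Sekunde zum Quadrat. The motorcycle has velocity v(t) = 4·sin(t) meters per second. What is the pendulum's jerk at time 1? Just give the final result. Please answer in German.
j(1) = 294.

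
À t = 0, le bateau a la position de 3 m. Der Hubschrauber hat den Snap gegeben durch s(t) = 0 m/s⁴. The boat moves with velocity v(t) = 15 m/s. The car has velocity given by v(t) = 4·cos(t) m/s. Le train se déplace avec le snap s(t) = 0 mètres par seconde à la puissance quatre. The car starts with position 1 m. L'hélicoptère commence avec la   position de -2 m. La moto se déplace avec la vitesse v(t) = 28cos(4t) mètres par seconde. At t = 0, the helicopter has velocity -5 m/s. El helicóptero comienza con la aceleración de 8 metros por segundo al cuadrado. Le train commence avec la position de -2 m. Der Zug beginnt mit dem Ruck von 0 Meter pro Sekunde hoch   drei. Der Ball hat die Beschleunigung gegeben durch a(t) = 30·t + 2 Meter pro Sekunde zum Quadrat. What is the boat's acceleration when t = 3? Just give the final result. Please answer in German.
Die Antwort ist 0.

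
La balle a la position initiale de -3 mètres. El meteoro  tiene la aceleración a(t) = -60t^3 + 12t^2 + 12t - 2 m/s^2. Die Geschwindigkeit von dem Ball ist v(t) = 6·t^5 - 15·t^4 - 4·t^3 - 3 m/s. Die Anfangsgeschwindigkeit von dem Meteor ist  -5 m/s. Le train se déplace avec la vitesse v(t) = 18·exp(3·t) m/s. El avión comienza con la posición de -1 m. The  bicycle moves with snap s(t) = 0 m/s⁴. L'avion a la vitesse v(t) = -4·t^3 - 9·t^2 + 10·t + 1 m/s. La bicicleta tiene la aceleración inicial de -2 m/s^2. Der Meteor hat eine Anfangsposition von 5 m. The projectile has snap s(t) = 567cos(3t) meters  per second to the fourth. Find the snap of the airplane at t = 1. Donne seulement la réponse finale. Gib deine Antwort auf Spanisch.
La respuesta es -24.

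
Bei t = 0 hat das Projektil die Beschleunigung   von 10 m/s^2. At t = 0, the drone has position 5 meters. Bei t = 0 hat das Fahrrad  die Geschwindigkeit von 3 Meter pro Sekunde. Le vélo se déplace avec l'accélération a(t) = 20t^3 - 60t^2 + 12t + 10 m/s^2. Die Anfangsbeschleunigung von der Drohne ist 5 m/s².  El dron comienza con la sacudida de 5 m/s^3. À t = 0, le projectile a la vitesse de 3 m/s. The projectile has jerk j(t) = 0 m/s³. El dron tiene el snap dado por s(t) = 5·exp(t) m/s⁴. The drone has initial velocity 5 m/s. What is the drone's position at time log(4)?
To solve this, we need to take 4 antiderivatives of our snap equation s(t) = 5·exp(t). Taking ∫s(t)dt and applying j(0) = 5, we find j(t) = 5·exp(t). Taking ∫j(t)dt and applying a(0) = 5, we find a(t) = 5·exp(t). Finding the antiderivative of a(t) and using v(0) = 5: v(t) = 5·exp(t). The integral of velocity is position. Using x(0) = 5, we get x(t) = 5·exp(t). From the given position equation x(t) = 5·exp(t), we substitute t = log(4) to get x = 20.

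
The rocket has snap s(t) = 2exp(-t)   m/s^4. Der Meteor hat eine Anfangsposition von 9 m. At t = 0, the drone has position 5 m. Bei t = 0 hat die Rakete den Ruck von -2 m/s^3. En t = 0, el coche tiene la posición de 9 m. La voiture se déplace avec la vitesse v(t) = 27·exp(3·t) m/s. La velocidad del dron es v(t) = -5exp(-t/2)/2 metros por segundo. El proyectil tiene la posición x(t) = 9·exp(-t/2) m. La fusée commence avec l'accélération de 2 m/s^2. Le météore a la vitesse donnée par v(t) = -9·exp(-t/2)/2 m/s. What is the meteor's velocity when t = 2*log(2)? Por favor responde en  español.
Tenemos la velocidad v(t) = -9·exp(-t/2)/2. Sustituyendo t = 2*log(2): v(2*log(2)) = -9/4.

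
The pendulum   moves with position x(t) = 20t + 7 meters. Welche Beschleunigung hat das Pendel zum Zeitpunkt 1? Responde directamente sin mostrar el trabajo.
a(1) = 0.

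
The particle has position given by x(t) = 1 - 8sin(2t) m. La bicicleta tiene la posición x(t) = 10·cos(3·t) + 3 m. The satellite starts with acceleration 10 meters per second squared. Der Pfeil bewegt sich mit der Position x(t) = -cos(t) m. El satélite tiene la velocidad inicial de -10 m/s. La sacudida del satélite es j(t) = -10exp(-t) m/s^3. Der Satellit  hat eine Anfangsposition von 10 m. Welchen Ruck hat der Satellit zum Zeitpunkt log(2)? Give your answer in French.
Nous avons le jerk j(t) = -10·exp(-t). En substituant t = log(2): j(log(2)) = -5.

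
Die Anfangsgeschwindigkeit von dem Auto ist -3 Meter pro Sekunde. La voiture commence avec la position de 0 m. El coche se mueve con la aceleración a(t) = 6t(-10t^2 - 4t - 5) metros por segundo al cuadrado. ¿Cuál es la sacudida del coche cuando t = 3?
Para resolver esto, necesitamos tomar 1 derivada de nuestra ecuación de la aceleración a(t) = 6·t·(-10·t^2 - 4·t - 5). La derivada de la aceleración da la sacudida: j(t) = -60·t^2 + 6·t·(-20·t - 4) - 24·t - 30. Usando j(t) = -60·t^2 + 6·t·(-20·t - 4) - 24·t - 30 y sustituyendo t = 3, encontramos j = -1794.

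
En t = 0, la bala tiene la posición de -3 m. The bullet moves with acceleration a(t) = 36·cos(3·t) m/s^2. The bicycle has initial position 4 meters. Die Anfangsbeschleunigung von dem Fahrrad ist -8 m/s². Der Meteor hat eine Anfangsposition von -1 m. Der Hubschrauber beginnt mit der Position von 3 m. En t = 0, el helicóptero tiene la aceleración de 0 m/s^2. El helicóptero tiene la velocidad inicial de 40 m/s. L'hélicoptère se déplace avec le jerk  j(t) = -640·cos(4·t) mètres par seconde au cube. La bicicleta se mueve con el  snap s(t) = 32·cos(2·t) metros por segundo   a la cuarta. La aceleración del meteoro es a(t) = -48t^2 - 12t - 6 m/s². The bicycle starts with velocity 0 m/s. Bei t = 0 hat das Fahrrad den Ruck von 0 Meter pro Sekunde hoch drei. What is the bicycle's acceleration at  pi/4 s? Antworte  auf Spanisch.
Necesitamos integrar nuestra ecuación del snap s(t) = 32·cos(2·t) 2 veces. La antiderivada del snap es la sacudida. Usando j(0) = 0, obtenemos j(t) = 16·sin(2·t). Tomando ∫j(t)dt y aplicando a(0) = -8, encontramos a(t) = -8·cos(2·t). De la ecuación de la aceleración a(t) = -8·cos(2·t), sustituimos t = pi/4 para obtener a = 0.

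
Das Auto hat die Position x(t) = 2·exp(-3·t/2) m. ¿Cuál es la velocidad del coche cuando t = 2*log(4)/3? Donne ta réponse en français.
Nous devons dériver notre équation de la position x(t) = 2·exp(-3·t/2) 1 fois. La dérivée de la position donne la vitesse: v(t) = -3·exp(-3·t/2). En utilisant v(t) = -3·exp(-3·t/2) et en substituant t = 2*log(4)/3, nous trouvons v = -3/4.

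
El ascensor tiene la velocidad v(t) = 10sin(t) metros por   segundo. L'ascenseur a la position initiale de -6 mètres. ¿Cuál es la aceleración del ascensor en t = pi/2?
Debemos derivar nuestra ecuación de la velocidad v(t) = 10·sin(t) 1 vez. Tomando d/dt de v(t), encontramos a(t) = 10·cos(t). Tenemos la aceleración a(t) = 10·cos(t). Sustituyendo t = pi/2: a(pi/2) = 0.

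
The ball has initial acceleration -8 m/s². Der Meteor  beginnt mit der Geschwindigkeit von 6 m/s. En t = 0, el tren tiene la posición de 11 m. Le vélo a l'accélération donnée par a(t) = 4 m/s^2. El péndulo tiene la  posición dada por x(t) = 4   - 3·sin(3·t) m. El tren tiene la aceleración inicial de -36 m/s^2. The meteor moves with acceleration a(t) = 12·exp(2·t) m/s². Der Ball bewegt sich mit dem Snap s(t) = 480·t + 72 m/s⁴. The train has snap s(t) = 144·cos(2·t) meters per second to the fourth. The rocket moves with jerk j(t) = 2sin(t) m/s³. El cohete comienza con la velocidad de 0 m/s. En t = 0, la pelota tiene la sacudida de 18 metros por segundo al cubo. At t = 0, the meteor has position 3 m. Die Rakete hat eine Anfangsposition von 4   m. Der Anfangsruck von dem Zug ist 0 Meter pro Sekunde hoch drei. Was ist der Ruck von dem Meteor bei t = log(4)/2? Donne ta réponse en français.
Nous devons dériver notre équation de l'accélération a(t) = 12·exp(2·t) 1 fois. En prenant d/dt de a(t), nous trouvons j(t) = 24·exp(2·t). De l'équation du jerk j(t) = 24·exp(2·t), nous substituons t = log(4)/2 pour obtenir j = 96.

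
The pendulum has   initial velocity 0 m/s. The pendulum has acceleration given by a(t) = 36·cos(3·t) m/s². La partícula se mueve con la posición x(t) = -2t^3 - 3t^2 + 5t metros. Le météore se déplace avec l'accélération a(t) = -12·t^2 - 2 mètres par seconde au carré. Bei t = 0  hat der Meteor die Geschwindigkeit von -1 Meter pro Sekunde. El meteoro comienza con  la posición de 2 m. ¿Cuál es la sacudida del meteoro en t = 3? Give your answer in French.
Nous devons dériver notre équation de l'accélération a(t) = -12·t^2 - 2 1 fois. La dérivée de l'accélération donne le jerk: j(t) = -24·t. Nous avons le jerk j(t) = -24·t. En substituant t = 3: j(3) = -72.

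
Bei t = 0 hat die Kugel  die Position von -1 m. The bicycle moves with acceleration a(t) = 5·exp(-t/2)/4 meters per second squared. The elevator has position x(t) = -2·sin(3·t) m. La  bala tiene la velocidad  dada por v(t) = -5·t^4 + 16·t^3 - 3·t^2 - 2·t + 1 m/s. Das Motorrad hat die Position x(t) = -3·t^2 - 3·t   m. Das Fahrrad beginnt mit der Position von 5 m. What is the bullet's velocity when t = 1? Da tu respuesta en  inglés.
Using v(t) = -5·t^4 + 16·t^3 - 3·t^2 - 2·t + 1 and substituting t = 1, we find v = 7.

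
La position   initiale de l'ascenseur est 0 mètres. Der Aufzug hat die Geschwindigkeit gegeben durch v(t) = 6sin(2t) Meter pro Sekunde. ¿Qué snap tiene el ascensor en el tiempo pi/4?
Partiendo de la velocidad v(t) = 6·sin(2·t), tomamos 3 derivadas. Tomando d/dt de v(t), encontramos a(t) = 12·cos(2·t). Tomando d/dt de a(t), encontramos j(t) = -24·sin(2·t). Tomando d/dt de j(t), encontramos s(t) = -48·cos(2·t). Usando s(t) = -48·cos(2·t) y sustituyendo t = pi/4, encontramos s = 0.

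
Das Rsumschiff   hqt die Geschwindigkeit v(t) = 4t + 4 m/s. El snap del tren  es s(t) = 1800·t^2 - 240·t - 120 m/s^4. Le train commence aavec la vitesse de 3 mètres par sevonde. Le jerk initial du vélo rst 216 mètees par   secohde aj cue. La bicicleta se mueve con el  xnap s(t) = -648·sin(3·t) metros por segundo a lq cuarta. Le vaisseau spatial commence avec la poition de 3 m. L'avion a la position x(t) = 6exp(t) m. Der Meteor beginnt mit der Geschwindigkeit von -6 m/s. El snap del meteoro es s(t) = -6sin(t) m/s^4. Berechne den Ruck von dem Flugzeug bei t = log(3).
Wir müssen unsere Gleichung für die Position x(t) = 6·exp(t) 3-mal ableiten. Mit d/dt von x(t) finden wir v(t) = 6·exp(t). Die Ableitung von der Geschwindigkeit ergibt die Beschleunigung: a(t) = 6·exp(t). Durch Ableiten von der Beschleunigung erhalten wir den Ruck: j(t) = 6·exp(t). Aus der Gleichung für den Ruck j(t) = 6·exp(t), setzen wir t = log(3) ein und erhalten j = 18.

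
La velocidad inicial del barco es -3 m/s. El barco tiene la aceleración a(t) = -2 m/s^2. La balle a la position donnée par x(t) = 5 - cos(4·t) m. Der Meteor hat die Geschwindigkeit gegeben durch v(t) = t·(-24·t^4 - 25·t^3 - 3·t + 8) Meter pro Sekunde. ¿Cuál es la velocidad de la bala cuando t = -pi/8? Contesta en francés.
Nous devons dériver notre équation de la position x(t) = 5 - cos(4·t) 1 fois. En dérivant la position, nous obtenons la vitesse: v(t) = 4·sin(4·t). En utilisant v(t) = 4·sin(4·t) et en substituant t = -pi/8, nous trouvons v = -4.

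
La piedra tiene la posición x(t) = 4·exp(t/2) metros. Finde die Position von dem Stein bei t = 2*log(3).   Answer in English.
From the given position equation x(t) = 4·exp(t/2), we substitute t = 2*log(3) to get x = 12.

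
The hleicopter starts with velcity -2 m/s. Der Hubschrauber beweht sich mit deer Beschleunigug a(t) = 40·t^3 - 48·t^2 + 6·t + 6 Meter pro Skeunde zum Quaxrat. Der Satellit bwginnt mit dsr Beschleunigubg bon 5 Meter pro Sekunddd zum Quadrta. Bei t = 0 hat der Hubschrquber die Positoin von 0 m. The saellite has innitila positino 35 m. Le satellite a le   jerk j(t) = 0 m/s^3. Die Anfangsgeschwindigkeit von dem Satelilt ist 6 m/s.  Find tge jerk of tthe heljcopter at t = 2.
We must differentiate our acceleration equation a(t) = 40·t^3 - 48·t^2 + 6·t + 6 1 time. The derivative of acceleration gives jerk: j(t) = 120·t^2 - 96·t + 6. From the given jerk equation j(t) = 120·t^2 - 96·t + 6, we substitute t = 2 to get j = 294.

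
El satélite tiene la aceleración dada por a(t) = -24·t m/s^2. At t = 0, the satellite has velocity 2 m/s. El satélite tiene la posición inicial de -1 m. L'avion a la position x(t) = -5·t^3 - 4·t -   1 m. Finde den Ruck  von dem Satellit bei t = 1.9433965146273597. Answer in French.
Nous devons dériver notre équation de l'accélération a(t) = -24·t 1 fois. En dérivant l'accélération, nous obtenons le jerk: j(t) = -24. En utilisant j(t) = -24 et en substituant t = 1.9433965146273597, nous trouvons j = -24.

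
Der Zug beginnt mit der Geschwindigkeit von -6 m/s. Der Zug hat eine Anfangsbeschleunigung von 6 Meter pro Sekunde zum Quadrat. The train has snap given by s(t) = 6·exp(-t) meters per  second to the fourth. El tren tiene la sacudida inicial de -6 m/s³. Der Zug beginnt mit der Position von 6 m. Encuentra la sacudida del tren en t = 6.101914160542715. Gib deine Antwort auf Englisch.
Starting from snap s(t) = 6·exp(-t), we take 1 integral. Integrating snap and using the initial condition j(0) = -6, we get j(t) = -6·exp(-t). Using j(t) = -6·exp(-t) and substituting t = 6.101914160542715, we find j = -0.0134314717015181.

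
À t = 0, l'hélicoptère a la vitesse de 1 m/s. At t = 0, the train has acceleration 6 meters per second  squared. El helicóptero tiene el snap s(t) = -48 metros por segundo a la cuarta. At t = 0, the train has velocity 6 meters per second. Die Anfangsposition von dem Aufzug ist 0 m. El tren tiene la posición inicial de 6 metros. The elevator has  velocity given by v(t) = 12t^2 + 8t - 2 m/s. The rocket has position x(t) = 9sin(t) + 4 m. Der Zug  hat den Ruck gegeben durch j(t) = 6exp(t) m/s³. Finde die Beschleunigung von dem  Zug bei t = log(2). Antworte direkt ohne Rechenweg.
Die Antwort ist 12.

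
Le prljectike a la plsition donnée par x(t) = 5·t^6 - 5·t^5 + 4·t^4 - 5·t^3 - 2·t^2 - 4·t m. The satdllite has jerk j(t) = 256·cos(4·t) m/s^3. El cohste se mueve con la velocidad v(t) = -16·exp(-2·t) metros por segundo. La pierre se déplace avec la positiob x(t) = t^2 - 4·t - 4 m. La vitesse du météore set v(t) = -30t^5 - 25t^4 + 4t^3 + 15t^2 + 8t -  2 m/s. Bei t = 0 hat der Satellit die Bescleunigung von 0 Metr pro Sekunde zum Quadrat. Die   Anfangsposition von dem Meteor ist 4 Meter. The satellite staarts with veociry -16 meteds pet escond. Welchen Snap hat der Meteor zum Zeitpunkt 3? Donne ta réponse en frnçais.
Nous devons dériver notre équation de la vitesse v(t) = -30·t^5 - 25·t^4 + 4·t^3 + 15·t^2 + 8·t - 2 3 fois. La dérivée de la vitesse donne l'accélération: a(t) = -150·t^4 - 100·t^3 + 12·t^2 + 30·t + 8. En dérivant l'accélération, nous obtenons le jerk: j(t) = -600·t^3 - 300·t^2 + 24·t + 30. En dérivant le jerk, nous obtenons le snap: s(t) = -1800·t^2 - 600·t + 24. De l'équation du snap s(t) = -1800·t^2 - 600·t + 24, nous substituons t = 3 pour obtenir s = -17976.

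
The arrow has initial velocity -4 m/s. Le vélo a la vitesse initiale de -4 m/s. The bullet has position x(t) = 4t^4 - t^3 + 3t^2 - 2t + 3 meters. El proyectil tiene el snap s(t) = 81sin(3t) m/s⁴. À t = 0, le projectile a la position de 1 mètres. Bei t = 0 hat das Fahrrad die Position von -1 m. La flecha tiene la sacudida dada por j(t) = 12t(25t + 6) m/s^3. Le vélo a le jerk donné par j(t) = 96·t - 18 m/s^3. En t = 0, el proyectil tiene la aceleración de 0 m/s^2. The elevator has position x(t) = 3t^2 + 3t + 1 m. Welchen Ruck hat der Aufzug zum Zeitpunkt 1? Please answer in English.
We must differentiate our position equation x(t) = 3·t^2 + 3·t + 1 3 times. The derivative of position gives velocity: v(t) = 6·t + 3. Differentiating velocity, we get acceleration: a(t) = 6. The derivative of acceleration gives jerk: j(t) = 0. We have jerk j(t) = 0. Substituting t = 1: j(1) = 0.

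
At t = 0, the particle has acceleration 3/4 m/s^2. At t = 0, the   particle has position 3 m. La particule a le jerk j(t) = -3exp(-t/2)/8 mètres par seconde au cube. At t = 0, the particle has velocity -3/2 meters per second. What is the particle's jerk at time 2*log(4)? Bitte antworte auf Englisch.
Using j(t) = -3·exp(-t/2)/8 and substituting t = 2*log(4), we find j = -3/32.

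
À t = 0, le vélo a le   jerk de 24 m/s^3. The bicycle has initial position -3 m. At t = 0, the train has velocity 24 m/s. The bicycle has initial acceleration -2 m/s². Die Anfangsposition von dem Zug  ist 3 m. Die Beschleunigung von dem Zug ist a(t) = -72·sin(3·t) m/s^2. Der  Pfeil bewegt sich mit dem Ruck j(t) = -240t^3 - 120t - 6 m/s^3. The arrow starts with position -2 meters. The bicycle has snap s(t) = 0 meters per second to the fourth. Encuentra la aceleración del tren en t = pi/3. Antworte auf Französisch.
En utilisant a(t) = -72·sin(3·t) et en substituant t = pi/3, nous trouvons a = 0.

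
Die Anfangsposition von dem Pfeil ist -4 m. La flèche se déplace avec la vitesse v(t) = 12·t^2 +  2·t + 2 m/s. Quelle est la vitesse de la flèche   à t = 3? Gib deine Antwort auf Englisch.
From the given velocity equation v(t) = 12·t^2 + 2·t + 2, we substitute t = 3 to get v = 116.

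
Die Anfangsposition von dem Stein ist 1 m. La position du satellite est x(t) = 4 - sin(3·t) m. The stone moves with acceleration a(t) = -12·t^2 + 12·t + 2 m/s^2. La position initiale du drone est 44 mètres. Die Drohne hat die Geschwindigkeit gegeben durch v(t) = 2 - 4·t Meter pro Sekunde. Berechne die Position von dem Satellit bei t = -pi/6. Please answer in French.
Nous avons la position x(t) = 4 - sin(3·t). En substituant t = -pi/6: x(-pi/6) = 5.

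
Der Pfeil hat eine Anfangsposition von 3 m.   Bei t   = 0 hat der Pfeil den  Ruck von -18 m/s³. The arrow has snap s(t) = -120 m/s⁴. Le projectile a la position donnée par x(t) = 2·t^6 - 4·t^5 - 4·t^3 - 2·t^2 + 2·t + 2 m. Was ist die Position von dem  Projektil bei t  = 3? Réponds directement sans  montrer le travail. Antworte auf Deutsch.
Bei t = 3, x = 368.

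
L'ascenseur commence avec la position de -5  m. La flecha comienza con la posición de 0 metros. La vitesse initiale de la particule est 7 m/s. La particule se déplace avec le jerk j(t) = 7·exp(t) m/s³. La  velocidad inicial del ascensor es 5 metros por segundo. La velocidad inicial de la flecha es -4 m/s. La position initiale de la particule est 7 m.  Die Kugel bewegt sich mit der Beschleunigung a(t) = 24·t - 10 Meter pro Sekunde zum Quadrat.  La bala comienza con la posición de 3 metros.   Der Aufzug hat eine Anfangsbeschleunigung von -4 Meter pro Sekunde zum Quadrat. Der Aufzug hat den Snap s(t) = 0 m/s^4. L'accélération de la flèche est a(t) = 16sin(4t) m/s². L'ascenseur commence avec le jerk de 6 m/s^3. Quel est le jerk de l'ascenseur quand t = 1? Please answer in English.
Starting from snap s(t) = 0, we take 1 integral. Integrating snap and using the initial condition j(0) = 6, we get j(t) = 6. From the given jerk equation j(t) = 6, we substitute t = 1 to get j = 6.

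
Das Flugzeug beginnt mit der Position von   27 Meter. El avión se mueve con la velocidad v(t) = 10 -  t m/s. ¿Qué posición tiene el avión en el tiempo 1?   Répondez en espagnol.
Para resolver esto, necesitamos tomar 1 integral de nuestra ecuación de la velocidad v(t) = 10 - t. La antiderivada de la velocidad es la posición. Usando x(0) = 27, obtenemos x(t) = -t^2/2 + 10·t + 27. Usando x(t) = -t^2/2 + 10·t + 27 y sustituyendo t = 1, encontramos x = 73/2.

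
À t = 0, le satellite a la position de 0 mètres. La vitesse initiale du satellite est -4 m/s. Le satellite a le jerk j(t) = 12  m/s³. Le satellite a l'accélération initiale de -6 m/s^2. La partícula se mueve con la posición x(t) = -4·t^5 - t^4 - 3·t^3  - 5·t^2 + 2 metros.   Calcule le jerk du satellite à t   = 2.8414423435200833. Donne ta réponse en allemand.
Wir haben den Ruck j(t) = 12. Durch Einsetzen von t = 2.8414423435200833: j(2.8414423435200833) = 12.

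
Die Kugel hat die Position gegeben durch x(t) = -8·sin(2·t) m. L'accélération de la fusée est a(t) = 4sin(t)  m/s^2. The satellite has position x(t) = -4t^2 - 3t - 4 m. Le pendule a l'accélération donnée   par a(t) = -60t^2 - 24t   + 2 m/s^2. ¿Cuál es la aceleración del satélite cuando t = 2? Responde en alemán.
Um dies zu lösen, müssen wir 2 Ableitungen unserer Gleichung für die Position x(t) = -4·t^2 - 3·t - 4 nehmen. Die Ableitung von der Position ergibt die Geschwindigkeit: v(t) = -8·t - 3. Durch Ableiten von der Geschwindigkeit erhalten wir die Beschleunigung: a(t) = -8. Mit a(t) = -8 und Einsetzen von t = 2, finden wir a = -8.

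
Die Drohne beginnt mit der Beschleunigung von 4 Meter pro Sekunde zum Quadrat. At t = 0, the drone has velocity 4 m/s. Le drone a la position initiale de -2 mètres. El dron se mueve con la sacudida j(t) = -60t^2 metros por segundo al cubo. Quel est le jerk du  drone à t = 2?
En utilisant j(t) = -60·t^2 et en substituant t = 2, nous trouvons j = -240.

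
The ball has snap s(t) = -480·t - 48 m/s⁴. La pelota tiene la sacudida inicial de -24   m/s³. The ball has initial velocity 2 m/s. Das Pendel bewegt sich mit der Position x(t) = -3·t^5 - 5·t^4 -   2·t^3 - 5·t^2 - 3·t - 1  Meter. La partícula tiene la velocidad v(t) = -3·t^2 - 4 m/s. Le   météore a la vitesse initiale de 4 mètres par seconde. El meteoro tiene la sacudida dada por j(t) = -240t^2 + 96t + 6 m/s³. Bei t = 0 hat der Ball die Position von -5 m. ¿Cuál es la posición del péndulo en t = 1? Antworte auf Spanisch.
Usando x(t) = -3·t^5 - 5·t^4 - 2·t^3 - 5·t^2 - 3·t - 1 y sustituyendo t = 1, encontramos x = -19.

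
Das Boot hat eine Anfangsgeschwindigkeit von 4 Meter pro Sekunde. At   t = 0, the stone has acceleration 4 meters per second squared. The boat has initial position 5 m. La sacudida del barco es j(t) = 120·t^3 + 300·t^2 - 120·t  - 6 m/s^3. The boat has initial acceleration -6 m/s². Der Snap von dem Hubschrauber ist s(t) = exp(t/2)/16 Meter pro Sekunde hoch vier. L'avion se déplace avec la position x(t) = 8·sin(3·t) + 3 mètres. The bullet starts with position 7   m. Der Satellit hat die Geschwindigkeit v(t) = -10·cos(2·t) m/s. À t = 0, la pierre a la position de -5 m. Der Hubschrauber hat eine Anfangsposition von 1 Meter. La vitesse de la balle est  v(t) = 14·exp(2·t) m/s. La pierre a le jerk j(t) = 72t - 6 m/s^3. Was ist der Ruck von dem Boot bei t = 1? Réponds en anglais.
Using j(t) = 120·t^3 + 300·t^2 - 120·t - 6 and substituting t = 1, we find j = 294.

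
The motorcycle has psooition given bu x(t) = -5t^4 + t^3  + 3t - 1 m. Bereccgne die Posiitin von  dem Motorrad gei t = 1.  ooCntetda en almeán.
Aus der Gleichung für die Position x(t) = -5·t^4 + t^3 + 3·t - 1, setzen wir t = 1 ein und erhalten x = -2.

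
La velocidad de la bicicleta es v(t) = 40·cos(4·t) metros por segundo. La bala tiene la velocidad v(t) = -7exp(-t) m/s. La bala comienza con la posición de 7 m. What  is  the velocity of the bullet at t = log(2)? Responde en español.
Tenemos la velocidad v(t) = -7·exp(-t). Sustituyendo t = log(2): v(log(2)) = -7/2.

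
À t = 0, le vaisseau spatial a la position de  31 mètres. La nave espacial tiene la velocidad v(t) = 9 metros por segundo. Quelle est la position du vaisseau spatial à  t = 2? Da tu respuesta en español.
Necesitamos integrar nuestra ecuación de la velocidad v(t) = 9 1 vez. La integral de la velocidad es la posición. Usando x(0) = 31, obtenemos x(t) = 9·t + 31. Tenemos la posición x(t) = 9·t + 31. Sustituyendo t = 2: x(2) = 49.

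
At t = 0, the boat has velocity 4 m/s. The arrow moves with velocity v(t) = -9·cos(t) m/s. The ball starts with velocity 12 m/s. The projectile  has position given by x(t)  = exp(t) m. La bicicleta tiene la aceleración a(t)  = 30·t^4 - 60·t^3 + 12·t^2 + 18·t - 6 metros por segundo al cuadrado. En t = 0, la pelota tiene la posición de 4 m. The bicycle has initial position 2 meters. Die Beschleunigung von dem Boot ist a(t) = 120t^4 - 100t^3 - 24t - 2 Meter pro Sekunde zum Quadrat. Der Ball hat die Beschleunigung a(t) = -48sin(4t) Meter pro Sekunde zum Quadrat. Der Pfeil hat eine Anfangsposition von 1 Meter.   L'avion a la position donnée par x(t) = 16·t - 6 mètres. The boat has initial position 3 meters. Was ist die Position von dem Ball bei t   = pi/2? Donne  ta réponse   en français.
En partant de l'accélération a(t) = -48·sin(4·t), nous prenons 2 primitives. L'intégrale de l'accélération est la vitesse. En utilisant v(0) = 12, nous obtenons v(t) = 12·cos(4·t). En intégrant la vitesse et en utilisant la condition initiale x(0) = 4, nous obtenons x(t) = 3·sin(4·t) + 4. En utilisant x(t) = 3·sin(4·t) + 4 et en substituant t = pi/2, nous trouvons x = 4.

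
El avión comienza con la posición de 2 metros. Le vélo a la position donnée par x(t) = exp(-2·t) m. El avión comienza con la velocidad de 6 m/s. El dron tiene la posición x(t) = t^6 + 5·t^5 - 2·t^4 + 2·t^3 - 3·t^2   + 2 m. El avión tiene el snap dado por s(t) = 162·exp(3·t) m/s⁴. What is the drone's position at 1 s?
We have position x(t) = t^6 + 5·t^5 - 2·t^4 + 2·t^3 - 3·t^2 + 2. Substituting t = 1: x(1) = 5.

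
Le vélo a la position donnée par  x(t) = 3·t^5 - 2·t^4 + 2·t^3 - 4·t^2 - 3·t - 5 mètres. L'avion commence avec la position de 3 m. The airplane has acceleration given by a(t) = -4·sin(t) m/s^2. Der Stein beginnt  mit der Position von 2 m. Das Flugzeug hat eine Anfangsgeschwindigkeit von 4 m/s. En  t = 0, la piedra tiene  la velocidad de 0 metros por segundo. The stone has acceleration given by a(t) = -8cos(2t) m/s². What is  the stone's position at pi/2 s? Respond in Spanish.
Para resolver esto, necesitamos tomar 2 antiderivadas de nuestra ecuación de la aceleración a(t) = -8·cos(2·t). La integral de la aceleración, con v(0) = 0, da la velocidad: v(t) = -4·sin(2·t). Integrando la velocidad y usando la condición inicial x(0) = 2, obtenemos x(t) = 2·cos(2·t). Usando x(t) = 2·cos(2·t) y sustituyendo t = pi/2, encontramos x = -2.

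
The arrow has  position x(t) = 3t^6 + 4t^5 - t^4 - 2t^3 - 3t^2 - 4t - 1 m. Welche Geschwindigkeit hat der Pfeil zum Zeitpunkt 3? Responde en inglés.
We must differentiate our position equation x(t) = 3·t^6 + 4·t^5 - t^4 - 2·t^3 - 3·t^2 - 4·t - 1 1 time. The derivative of position gives velocity: v(t) = 18·t^5 + 20·t^4 - 4·t^3 - 6·t^2 - 6·t - 4. From the given velocity equation v(t) = 18·t^5 + 20·t^4 - 4·t^3 - 6·t^2 - 6·t - 4, we substitute t = 3 to get v = 5810.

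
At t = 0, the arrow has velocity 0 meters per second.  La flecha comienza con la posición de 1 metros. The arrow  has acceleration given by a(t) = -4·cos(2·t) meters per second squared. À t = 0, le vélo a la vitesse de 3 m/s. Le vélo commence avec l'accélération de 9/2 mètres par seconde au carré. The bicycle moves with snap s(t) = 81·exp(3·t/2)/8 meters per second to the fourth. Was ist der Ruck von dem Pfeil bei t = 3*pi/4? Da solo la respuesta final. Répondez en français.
Le jerk à t = 3*pi/4 est j = -8.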